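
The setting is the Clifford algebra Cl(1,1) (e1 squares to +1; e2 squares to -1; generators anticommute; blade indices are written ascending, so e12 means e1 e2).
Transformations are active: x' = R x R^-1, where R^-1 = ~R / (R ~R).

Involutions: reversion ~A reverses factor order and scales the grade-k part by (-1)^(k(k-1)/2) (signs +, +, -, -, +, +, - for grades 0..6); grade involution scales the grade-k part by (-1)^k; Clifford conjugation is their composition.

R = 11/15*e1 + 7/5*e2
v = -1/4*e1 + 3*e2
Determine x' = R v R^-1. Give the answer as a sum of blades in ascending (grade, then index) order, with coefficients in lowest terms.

~R = 11/15*e1 + 7/5*e2, and R ~R = -64/45, so R^-1 = ~R / (-64/45).
R v = -263/60 + 51/20*e12
Answer: 3053/640*e1 + 3603/640*e2


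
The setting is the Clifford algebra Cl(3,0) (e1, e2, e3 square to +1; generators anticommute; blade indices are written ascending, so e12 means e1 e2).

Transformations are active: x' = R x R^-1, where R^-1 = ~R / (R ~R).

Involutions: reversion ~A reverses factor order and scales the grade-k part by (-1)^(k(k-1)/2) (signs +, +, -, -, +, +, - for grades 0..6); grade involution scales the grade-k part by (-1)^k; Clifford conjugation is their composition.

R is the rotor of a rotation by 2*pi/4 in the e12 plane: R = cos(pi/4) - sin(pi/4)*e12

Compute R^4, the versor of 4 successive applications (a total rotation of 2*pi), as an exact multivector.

The rotor phase is half the rotation angle and phases add under composition, so 4 steps in the e12 plane accumulate phase 4*(pi/4) = pi: R^4 = cos(pi) - sin(pi)*e12.
cos(pi) = -1 and sin(pi) = 0, so R^4 = -1. The total rotation 2*pi is 1 full turn, so every vector returns to itself, yet the rotor is -1, on the OTHER sheet of the double cover (an odd number of 2*pi turns).
Answer: -1


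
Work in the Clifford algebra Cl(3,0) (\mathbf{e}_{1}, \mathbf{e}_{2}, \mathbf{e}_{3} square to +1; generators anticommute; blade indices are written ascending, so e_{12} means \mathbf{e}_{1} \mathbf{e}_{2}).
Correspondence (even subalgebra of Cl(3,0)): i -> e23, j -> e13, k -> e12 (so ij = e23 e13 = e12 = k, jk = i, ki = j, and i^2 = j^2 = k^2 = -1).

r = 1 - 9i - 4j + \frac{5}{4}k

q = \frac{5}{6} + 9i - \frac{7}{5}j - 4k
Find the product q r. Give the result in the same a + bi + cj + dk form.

In blades: q = \frac{5}{6} - 4 e_{12} - \frac{7}{5} e_{13} + 9 e_{23}, r = 1 + \frac{5}{4} e_{12} - 4 e_{13} - 9 e_{23}.
Distribute q over r term by term (generator squares from the signature, products reordered to ascending indices): (\frac{5}{6})*r = \frac{5}{6} + \frac{25}{24} e_{12} - \frac{10}{3} e_{13} - \frac{15}{2} e_{23}; (-4 e_{12})*r = 5 - 4 e_{12} + 36 e_{13} - 16 e_{23}; (-\frac{7}{5} e_{13})*r = -\frac{28}{5} - \frac{63}{5} e_{12} - \frac{7}{5} e_{13} - \frac{7}{4} e_{23}; (9 e_{23})*r = 81 - 36 e_{12} - \frac{45}{4} e_{13} + 9 e_{23}.
Sum: \frac{2437}{30} - \frac{6187}{120} e_{12} + \frac{1201}{60} e_{13} - \frac{65}{4} e_{23}; translating back through the correspondence:
Answer: \frac{2437}{30} - \frac{65}{4}i + \frac{1201}{60}j - \frac{6187}{120}k


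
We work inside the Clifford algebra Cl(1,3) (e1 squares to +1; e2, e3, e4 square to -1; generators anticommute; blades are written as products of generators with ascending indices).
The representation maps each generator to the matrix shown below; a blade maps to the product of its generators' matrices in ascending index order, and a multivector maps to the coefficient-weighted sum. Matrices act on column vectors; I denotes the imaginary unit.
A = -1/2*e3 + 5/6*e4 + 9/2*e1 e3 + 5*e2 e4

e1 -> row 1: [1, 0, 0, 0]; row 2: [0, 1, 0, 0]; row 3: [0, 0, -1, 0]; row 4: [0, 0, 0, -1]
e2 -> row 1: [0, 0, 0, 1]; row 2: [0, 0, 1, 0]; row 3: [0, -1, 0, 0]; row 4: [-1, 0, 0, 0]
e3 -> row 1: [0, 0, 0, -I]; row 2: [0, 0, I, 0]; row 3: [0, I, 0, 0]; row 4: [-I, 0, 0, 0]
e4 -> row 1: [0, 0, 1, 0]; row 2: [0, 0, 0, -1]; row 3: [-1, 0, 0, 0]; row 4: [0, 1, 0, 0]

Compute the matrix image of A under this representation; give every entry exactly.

Bivector images (products of the table entries): rho(e1 e3) = rho(e1)rho(e3) = row 1: [0, 0, 0, -I]; row 2: [0, 0, I, 0]; row 3: [0, -I, 0, 0]; row 4: [I, 0, 0, 0]; rho(e2 e4) = rho(e2)rho(e4) = row 1: [0, 1, 0, 0]; row 2: [-1, 0, 0, 0]; row 3: [0, 0, 0, 1]; row 4: [0, 0, -1, 0].
M = (-1/2)*rho(e3) + (5/6)*rho(e4) + (9/2)*rho(e1 e3) + (5)*rho(e2 e4), summed entrywise:
Answer: row 1: [0, 5, 5/6, -4*I]; row 2: [-5, 0, 4*I, -5/6]; row 3: [-5/6, -5*I, 0, 5]; row 4: [5*I, 5/6, -5, 0]


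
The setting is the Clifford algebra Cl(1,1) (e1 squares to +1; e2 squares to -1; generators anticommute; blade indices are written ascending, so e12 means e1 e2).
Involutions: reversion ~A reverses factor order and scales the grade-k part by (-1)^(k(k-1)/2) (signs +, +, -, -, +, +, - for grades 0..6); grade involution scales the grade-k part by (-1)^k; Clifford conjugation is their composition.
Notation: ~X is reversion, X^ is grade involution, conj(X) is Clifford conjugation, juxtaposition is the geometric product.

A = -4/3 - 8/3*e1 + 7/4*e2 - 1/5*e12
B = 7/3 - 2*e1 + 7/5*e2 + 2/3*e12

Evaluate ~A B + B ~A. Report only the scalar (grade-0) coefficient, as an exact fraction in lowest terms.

first term: -17/180 - 1201/450*e1 + 151/180*e2 - 59/90*e12
second term: -17/180 - 1999/450*e1 + 647/180*e2 - 17/90*e12
Answer: -17/90


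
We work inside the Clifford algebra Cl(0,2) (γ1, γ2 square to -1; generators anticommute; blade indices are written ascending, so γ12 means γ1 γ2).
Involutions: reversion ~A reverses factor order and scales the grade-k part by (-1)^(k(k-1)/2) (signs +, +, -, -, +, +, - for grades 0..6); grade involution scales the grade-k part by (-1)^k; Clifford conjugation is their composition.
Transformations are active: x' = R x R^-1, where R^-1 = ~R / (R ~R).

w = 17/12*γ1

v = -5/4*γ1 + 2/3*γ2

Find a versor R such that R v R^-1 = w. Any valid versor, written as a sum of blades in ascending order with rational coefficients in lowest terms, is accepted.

Sketch: the shared square -289/144 makes R = v + w = 1/6*γ1 + 2/3*γ2 the natural versor; its sandwich fixes that direction, negates (v - w)/2, and sends v to w.
Answer: 1/6*γ1 + 2/3*γ2


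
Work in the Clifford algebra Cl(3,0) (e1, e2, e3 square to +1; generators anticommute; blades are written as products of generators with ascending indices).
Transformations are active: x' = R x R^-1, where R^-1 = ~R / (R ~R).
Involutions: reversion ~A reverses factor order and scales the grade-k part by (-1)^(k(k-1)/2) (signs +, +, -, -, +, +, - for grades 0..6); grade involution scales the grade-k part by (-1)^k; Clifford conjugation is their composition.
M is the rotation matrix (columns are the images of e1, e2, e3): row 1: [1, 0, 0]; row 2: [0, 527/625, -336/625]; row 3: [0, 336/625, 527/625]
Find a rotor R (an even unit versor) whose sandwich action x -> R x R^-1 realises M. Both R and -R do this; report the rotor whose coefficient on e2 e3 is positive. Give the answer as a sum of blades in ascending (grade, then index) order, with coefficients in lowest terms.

Method: write R = a + b12*e1 e2 + b13*e1 e3 + b23*e2 e3 with a^2 + b12^2 + b13^2 + b23^2 = 1 (so R^-1 = ~R). Expanding the columns R e_j ~R gives tr M = 4a^2 - 1 and, from the antisymmetric part, M21 - M12 = -4a*b12, M13 - M31 = 4a*b13, M32 - M23 = -4a*b23.
Here tr M = 1679/625, so a^2 = (1 + tr M)/4 = 576/625 and a = ±24/25. Taking a = 24/25: M21 - M12 = 0, M13 - M31 = 0, M32 - M23 = 672/625, giving b12 = 0, b13 = 0, b23 = -7/25, i.e. R = 24/25 - 7/25*e2 e3.
Its e2 e3 coefficient is negative, so report the other preimage -R.
Answer: -24/25 + 7/25*e2 e3. Sheet selection: the two-to-one cover makes ±R indistinguishable at the matrix level (trace 1679/625), so uniqueness comes from the required sign on e2 e3.


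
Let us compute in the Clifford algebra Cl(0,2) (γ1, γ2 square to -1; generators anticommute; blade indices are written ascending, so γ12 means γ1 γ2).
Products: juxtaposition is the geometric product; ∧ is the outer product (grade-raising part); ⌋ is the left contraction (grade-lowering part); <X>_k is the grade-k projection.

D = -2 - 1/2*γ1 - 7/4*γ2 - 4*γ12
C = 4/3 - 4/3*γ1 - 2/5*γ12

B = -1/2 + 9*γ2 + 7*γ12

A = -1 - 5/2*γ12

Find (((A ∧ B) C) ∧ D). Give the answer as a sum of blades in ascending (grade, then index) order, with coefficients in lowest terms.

step 1: 1/2 - 9*γ2 - 23/4*γ12
step 2: -49/30 + 44/15*γ1 - 13/3*γ2 - 298/15*γ12
step 3: 49/15 - 101/20*γ1 + 461/40*γ2 + 1169/30*γ12
Answer: 49/15 - 101/20*γ1 + 461/40*γ2 + 1169/30*γ12


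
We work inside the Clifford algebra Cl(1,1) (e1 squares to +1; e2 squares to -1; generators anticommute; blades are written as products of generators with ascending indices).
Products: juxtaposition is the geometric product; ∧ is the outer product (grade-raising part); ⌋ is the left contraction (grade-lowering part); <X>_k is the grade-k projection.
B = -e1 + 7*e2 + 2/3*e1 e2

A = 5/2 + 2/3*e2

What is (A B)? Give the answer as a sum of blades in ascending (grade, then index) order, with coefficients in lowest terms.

step 1: -14/3 - 37/18*e1 + 35/2*e2 + 7/3*e1 e2
Answer: -14/3 - 37/18*e1 + 35/2*e2 + 7/3*e1 e2


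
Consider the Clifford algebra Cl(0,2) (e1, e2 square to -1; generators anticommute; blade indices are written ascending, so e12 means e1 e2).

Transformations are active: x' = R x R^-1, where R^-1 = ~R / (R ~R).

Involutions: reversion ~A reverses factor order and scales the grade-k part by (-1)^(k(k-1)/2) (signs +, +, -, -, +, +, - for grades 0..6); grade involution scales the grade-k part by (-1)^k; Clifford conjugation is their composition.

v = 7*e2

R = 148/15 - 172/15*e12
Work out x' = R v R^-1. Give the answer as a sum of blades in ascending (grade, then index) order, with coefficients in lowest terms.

~R = 148/15 + 172/15*e12, and R ~R = 51488/225, so R^-1 = ~R / (51488/225).
R v = 1204/15*e1 + 1036/15*e2
Answer: 11137/1609*e1 - 1680/1609*e2


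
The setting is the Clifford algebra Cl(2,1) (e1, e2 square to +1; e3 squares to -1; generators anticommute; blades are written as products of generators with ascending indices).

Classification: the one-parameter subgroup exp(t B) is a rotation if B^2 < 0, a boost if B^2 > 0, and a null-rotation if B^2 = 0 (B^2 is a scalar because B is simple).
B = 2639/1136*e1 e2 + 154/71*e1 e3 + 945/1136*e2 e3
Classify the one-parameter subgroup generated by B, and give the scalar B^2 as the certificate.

B^2 term by term: the squares give (2639/1136)^2*(e1 e2)^2 + (154/71)^2*(e1 e3)^2 + (945/1136)^2*(e2 e3)^2 = 6964321/1290496*(-1) + 23716/5041*(+1) + 893025/1290496*(+1) = 0 (each basis 2-blade squares to minus the product of its generators' squares); cross terms between blades sharing an index anticommute and cancel. So B^2 = 0.
Answer: null-rotation, certificate B^2 = 0. B^2 = 0 is basis-independent, so its sign is the whole story.


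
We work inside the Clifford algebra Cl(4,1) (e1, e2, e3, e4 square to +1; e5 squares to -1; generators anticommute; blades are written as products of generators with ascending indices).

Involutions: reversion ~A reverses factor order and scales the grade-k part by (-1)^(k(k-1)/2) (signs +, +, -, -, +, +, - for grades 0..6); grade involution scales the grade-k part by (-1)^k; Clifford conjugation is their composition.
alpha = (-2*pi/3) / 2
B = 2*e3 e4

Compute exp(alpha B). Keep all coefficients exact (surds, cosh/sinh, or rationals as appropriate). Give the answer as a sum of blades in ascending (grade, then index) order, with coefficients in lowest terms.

B^2 = (2)^2*(e3 e4)^2 = 4*(-1) = -4 (a basis 2-blade squares to minus the product of its generators' squares).
B^2 = -4 — B^2 < 0, so the exponential closes trigonometrically: l = 2, alpha*l = -2*pi/3, so exp(alpha B) = cos(-2*pi/3) + (sin(-2*pi/3)/2)*B = -1/2 + (-sqrt(3)/4)*B.
Answer: -1/2 - sqrt(3)/2*e3 e4


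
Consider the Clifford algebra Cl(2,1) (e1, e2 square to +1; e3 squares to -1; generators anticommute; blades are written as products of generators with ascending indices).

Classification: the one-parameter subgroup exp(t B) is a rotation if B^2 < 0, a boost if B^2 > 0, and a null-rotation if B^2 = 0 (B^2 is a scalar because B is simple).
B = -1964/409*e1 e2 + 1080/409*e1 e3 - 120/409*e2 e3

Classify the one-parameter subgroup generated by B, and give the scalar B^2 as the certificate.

B^2 term by term: the squares give (-1964/409)^2*(e1 e2)^2 + (1080/409)^2*(e1 e3)^2 + (-120/409)^2*(e2 e3)^2 = 3857296/167281*(-1) + 1166400/167281*(+1) + 14400/167281*(+1) = -16 (each basis 2-blade squares to minus the product of its generators' squares); cross terms between blades sharing an index anticommute and cancel. So B^2 = -16.
Answer: rotation, certificate B^2 = -16. Check the certificate: B^2 = -16, and that sign is decisive whatever form B takes.


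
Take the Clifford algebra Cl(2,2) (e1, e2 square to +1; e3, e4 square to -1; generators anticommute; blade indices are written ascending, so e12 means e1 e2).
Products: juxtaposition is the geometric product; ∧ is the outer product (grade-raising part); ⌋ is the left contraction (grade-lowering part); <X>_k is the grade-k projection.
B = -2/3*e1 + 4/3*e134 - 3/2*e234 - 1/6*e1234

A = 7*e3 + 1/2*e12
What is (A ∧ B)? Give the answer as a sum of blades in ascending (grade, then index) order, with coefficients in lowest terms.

step 1: 14/3*e13
Answer: 14/3*e13


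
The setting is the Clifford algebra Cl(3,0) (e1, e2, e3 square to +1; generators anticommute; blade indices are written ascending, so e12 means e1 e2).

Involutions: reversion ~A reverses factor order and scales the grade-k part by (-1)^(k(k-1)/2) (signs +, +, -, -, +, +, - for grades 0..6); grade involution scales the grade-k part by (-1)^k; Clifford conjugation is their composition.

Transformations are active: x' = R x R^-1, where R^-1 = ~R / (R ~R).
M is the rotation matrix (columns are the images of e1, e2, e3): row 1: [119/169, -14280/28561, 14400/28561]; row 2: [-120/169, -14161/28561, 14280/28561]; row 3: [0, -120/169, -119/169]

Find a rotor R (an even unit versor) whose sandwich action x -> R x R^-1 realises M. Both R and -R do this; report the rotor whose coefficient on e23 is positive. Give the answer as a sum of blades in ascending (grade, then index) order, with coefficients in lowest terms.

Method: write R = a + b12*e12 + b13*e13 + b23*e23 with a^2 + b12^2 + b13^2 + b23^2 = 1 (so R^-1 = ~R). Expanding the columns R e_j ~R gives tr M = 4a^2 - 1 and, from the antisymmetric part, M21 - M12 = -4a*b12, M13 - M31 = 4a*b13, M32 - M23 = -4a*b23.
Here tr M = -14161/28561, so a^2 = (1 + tr M)/4 = 3600/28561 and a = ±60/169. Taking a = 60/169: M21 - M12 = -6000/28561, M13 - M31 = 14400/28561, M32 - M23 = -34560/28561, giving b12 = 25/169, b13 = 60/169, b23 = 144/169, i.e. R = 60/169 + 25/169*e12 + 60/169*e13 + 144/169*e23.
Its e23 coefficient is already positive.
Answer: 60/169 + 25/169*e12 + 60/169*e13 + 144/169*e23. Sheet selection: the two-to-one cover makes ±R indistinguishable at the matrix level (trace -14161/28561), so uniqueness comes from the required sign on e23.


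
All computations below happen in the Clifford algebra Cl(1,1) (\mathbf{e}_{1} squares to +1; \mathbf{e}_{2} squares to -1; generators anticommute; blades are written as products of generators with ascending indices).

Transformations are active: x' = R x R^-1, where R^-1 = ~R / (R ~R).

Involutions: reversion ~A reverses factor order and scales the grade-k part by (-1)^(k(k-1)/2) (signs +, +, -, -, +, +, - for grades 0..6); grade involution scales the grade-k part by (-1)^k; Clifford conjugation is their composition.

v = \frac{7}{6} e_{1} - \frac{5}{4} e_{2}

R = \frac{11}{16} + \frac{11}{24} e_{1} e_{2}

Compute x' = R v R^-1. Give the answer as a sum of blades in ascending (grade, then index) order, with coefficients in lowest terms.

~R = \frac{11}{16} - \frac{11}{24} e_{1} e_{2}, and R ~R = \frac{605}{2304}, so R^-1 = ~R / (\frac{605}{2304}).
R v = \frac{11}{8} e_{1} - \frac{803}{576} e_{2}
Answer: \frac{181}{30} e_{1} - \frac{121}{20} e_{2}


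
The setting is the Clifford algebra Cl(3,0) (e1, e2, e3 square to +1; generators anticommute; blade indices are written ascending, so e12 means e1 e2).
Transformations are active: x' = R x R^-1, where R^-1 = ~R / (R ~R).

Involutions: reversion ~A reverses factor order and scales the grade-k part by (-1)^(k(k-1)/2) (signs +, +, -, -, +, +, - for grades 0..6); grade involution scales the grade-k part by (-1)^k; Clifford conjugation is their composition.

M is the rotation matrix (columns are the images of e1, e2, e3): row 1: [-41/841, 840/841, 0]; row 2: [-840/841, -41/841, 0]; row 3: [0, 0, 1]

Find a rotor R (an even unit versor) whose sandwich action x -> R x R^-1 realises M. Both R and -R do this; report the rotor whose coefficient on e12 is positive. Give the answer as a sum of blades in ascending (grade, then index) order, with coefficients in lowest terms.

Method: write R = a + b12*e12 + b13*e13 + b23*e23 with a^2 + b12^2 + b13^2 + b23^2 = 1 (so R^-1 = ~R). Expanding the columns R e_j ~R gives tr M = 4a^2 - 1 and, from the antisymmetric part, M21 - M12 = -4a*b12, M13 - M31 = 4a*b13, M32 - M23 = -4a*b23.
Here tr M = 759/841, so a^2 = (1 + tr M)/4 = 400/841 and a = ±20/29. Taking a = 20/29: M21 - M12 = -1680/841, M13 - M31 = 0, M32 - M23 = 0, giving b12 = 21/29, b13 = 0, b23 = 0, i.e. R = 20/29 + 21/29*e12.
Its e12 coefficient is already positive.
Answer: 20/29 + 21/29*e12. Sheet selection: the two-to-one cover makes ±R indistinguishable at the matrix level (trace 759/841), so uniqueness comes from the required sign on e12.


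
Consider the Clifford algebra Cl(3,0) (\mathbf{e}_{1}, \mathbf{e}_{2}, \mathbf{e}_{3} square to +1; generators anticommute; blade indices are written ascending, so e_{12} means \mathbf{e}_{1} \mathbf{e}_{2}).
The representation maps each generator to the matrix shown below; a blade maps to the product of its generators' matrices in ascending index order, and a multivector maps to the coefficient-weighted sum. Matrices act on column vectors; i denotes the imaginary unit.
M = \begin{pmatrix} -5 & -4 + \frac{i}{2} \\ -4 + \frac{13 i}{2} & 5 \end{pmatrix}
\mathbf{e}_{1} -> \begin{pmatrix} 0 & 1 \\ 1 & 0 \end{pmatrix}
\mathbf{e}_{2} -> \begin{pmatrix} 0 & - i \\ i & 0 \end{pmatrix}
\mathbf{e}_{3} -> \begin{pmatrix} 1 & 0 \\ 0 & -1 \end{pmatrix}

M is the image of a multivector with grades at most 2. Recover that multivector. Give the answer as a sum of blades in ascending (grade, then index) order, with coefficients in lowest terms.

Method: 1, rho(e_{1}), rho(e_{2}), rho(e_{3}) form a trace-orthogonal basis of the 2x2 complex matrices (tr(X Y) = 2 if X = Y, else 0), so M = m0*1 + m1*rho(e_{1}) + m2*rho(e_{2}) + m3*rho(e_{3}) with m0 = tr(M)/2 = 0, m1 = tr(M rho(e_{1}))/2 = -4 + \frac{7 i}{2}, m2 = tr(M rho(e_{2}))/2 = 3, m3 = tr(M rho(e_{3}))/2 = -5.
Multiplying table entries, the bivector images are rho(e_{12}) = i*rho(e_{3}), rho(e_{13}) = -i*rho(e_{2}), rho(e_{23}) = i*rho(e_{1}); with real blade coefficients the real parts of m0..m3 are the coefficients of 1, e_{1}, e_{2}, e_{3} and the imaginary parts give the bivectors (e_{23}: Im m1, e_{13}: -Im m2, e_{12}: Im m3).
Answer: -4 e_{1} + 3 e_{2} - 5 e_{3} + \frac{7}{2} e_{23}


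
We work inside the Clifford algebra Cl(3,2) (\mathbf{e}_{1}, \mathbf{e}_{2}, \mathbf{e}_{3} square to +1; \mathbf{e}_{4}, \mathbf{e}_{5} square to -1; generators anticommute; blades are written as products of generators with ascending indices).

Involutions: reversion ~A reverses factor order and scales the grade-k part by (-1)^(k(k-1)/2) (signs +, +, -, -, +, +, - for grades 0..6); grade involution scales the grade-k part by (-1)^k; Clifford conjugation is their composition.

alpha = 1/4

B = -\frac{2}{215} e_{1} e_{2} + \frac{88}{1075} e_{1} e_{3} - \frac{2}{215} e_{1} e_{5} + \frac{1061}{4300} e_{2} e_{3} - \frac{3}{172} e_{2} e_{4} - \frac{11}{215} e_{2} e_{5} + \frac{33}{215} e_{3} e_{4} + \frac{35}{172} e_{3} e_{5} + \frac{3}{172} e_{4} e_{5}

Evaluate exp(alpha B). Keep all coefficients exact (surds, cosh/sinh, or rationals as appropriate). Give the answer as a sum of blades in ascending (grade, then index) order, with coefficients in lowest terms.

B^2 term by term: the squares give (-\frac{2}{215})^2*(e_{1} e_{2})^2 + (\frac{88}{1075})^2*(e_{1} e_{3})^2 + (-\frac{2}{215})^2*(e_{1} e_{5})^2 + (\frac{1061}{4300})^2*(e_{2} e_{3})^2 + (-\frac{3}{172})^2*(e_{2} e_{4})^2 + (-\frac{11}{215})^2*(e_{2} e_{5})^2 + (\frac{33}{215})^2*(e_{3} e_{4})^2 + (\frac{35}{172})^2*(e_{3} e_{5})^2 + (\frac{3}{172})^2*(e_{4} e_{5})^2 = \frac{4}{46225}*(-1) + \frac{7744}{1155625}*(-1) + \frac{4}{46225}*(+1) + \frac{1125721}{18490000}*(-1) + \frac{9}{29584}*(+1) + \frac{121}{46225}*(+1) + \frac{1089}{46225}*(+1) + \frac{1225}{29584}*(+1) + \frac{9}{29584}*(-1) = 0 (each basis 2-blade squares to minus the product of its generators' squares); cross terms between blades sharing an index anticommute and cancel; the commuting (index-disjoint) pairs give grade-4 terms 2*c*c'*(blade product), which cancel blade by blade — e_{1} e_{2} e_{3} e_{4}: -\frac{132}{46225} + \frac{132}{46225} = 0; e_{1} e_{2} e_{3} e_{5}: -\frac{7}{1849} + \frac{1936}{231125} - \frac{1061}{231125} = 0; e_{1} e_{2} e_{4} e_{5}: -\frac{3}{9245} + \frac{3}{9245} = 0; e_{1} e_{3} e_{4} e_{5}: \frac{132}{46225} - \frac{132}{46225} = 0; e_{2} e_{3} e_{4} e_{5}: \frac{3183}{369800} + \frac{105}{14792} - \frac{726}{46225} = 0 — confirming B is simple. So B^2 = 0.
B^2 = 0, so the series closes: exp(alpha B) = 1 + alpha B (parabolic case).
Answer: 1 - \frac{1}{430} e_{1} e_{2} + \frac{22}{1075} e_{1} e_{3} - \frac{1}{430} e_{1} e_{5} + \frac{1061}{17200} e_{2} e_{3} - \frac{3}{688} e_{2} e_{4} - \frac{11}{860} e_{2} e_{5} + \frac{33}{860} e_{3} e_{4} + \frac{35}{688} e_{3} e_{5} + \frac{3}{688} e_{4} e_{5}


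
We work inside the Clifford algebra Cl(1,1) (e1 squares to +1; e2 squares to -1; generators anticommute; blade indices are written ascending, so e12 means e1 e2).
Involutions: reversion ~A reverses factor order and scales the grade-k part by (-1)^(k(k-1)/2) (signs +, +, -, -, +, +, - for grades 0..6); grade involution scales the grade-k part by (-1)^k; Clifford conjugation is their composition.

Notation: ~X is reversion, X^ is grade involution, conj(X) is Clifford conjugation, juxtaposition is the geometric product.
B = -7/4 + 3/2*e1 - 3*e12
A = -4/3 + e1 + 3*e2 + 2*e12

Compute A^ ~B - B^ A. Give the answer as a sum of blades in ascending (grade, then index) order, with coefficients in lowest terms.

first term: 41/6 - 37/4*e1 - 3/4*e2 - 3*e12
second term: -31/6 + 37/4*e1 - 21/4*e2 - 4*e12
Answer: 12 - 37/2*e1 + 9/2*e2 + e12


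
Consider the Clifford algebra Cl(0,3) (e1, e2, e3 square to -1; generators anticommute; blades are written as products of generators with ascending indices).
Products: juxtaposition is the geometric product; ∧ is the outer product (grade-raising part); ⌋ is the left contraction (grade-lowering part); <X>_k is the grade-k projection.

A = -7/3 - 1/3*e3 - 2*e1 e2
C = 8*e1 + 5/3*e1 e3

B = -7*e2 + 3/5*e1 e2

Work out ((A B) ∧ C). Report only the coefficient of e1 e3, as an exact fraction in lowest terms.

step 1: 6/5 - 14*e1 + 49/3*e2 - 7/5*e1 e2 - 7/3*e2 e3 - 1/5*e1 e2 e3
step 2: 48/5*e1 - 392/3*e1 e2 + 2*e1 e3 - 413/9*e1 e2 e3
Answer: 2


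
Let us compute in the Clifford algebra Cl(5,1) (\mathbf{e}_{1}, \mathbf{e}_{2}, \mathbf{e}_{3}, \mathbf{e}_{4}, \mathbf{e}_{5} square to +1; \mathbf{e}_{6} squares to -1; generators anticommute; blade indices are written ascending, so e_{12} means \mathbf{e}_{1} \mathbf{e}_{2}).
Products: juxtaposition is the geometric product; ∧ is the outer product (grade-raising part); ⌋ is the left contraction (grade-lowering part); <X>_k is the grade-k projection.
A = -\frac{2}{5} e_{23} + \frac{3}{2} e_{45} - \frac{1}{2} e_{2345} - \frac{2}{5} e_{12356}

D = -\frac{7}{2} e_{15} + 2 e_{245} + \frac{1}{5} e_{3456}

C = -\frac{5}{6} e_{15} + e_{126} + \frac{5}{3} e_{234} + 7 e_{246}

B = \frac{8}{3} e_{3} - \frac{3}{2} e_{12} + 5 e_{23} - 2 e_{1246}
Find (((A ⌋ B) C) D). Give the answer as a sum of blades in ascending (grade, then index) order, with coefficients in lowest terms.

step 1: 2
step 2: -\frac{5}{3} e_{15} + 2 e_{126} + \frac{10}{3} e_{234} + 14 e_{246}
step 3: -\frac{35}{6} + \frac{20}{3} e_{35} + 28 e_{56} - \frac{10}{3} e_{124} - \frac{14}{5} e_{235} + \frac{19}{3} e_{256} - \frac{1}{3} e_{1346} - 4 e_{1456} + \frac{181}{15} e_{12345} - 49 e_{12456}
Answer: -\frac{35}{6} + \frac{20}{3} e_{35} + 28 e_{56} - \frac{10}{3} e_{124} - \frac{14}{5} e_{235} + \frac{19}{3} e_{256} - \frac{1}{3} e_{1346} - 4 e_{1456} + \frac{181}{15} e_{12345} - 49 e_{12456}


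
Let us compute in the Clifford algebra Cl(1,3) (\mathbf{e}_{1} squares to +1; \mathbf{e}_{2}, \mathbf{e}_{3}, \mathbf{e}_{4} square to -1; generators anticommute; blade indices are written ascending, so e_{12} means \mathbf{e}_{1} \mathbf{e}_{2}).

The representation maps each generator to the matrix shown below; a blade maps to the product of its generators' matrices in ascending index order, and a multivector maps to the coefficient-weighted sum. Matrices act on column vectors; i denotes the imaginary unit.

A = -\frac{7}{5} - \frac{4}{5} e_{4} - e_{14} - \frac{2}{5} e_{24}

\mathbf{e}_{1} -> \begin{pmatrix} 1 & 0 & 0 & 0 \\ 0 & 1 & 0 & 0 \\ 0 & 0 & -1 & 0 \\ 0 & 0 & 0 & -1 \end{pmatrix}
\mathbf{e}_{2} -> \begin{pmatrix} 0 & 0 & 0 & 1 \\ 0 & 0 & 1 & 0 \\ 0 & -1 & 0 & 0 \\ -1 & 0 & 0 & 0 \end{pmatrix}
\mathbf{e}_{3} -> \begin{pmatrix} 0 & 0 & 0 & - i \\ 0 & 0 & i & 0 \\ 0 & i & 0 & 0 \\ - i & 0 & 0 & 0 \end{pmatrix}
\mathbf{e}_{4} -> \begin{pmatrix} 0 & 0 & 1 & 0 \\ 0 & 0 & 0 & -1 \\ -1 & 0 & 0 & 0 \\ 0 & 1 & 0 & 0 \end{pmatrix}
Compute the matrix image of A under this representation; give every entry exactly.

Bivector images (products of the table entries): rho(e_{14}) = rho(\mathbf{e}_{1})rho(\mathbf{e}_{4}) = \begin{pmatrix} 0 & 0 & 1 & 0 \\ 0 & 0 & 0 & -1 \\ 1 & 0 & 0 & 0 \\ 0 & -1 & 0 & 0 \end{pmatrix}; rho(e_{24}) = rho(\mathbf{e}_{2})rho(\mathbf{e}_{4}) = \begin{pmatrix} 0 & 1 & 0 & 0 \\ -1 & 0 & 0 & 0 \\ 0 & 0 & 0 & 1 \\ 0 & 0 & -1 & 0 \end{pmatrix}.
M = (-\frac{7}{5})*1 + (-\frac{4}{5})*rho(e_{4}) + (-1)*rho(e_{14}) + (-\frac{2}{5})*rho(e_{24}), summed entrywise (1 is the identity matrix):
Answer: \begin{pmatrix} - \frac{7}{5} & - \frac{2}{5} & - \frac{9}{5} & 0 \\ \frac{2}{5} & - \frac{7}{5} & 0 & \frac{9}{5} \\ - \frac{1}{5} & 0 & - \frac{7}{5} & - \frac{2}{5} \\ 0 & \frac{1}{5} & \frac{2}{5} & - \frac{7}{5} \end{pmatrix}


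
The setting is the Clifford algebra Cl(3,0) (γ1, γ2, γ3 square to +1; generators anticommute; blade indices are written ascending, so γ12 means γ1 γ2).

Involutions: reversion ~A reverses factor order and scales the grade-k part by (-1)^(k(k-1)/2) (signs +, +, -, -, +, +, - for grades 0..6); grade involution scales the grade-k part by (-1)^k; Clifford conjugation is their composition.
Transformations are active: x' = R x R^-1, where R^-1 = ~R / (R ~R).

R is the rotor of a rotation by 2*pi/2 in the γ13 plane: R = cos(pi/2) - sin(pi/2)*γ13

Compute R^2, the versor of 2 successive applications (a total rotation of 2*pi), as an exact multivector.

Because a rotor carries half the rotation angle, composing 2 copies of this γ13-plane rotor multiplies the phase: 2*(pi/2) = pi, hence R^2 = cos(pi) - sin(pi)*γ13.
cos(pi) = -1 and sin(pi) = 0, so R^2 = -1. The total rotation 2*pi is 1 full turn, so every vector returns to itself, yet the rotor is -1, on the OTHER sheet of the double cover (an odd number of 2*pi turns).
Answer: -1


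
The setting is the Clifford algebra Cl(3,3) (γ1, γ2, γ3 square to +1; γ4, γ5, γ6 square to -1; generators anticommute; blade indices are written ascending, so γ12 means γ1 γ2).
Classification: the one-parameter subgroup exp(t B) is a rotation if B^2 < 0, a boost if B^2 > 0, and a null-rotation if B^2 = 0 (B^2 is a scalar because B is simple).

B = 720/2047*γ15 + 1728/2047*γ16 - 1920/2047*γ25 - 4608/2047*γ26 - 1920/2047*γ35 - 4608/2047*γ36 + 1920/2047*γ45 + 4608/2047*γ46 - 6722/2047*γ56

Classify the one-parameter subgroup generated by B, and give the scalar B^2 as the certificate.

B^2 term by term: the squares give (720/2047)^2*(γ15)^2 + (1728/2047)^2*(γ16)^2 + (-1920/2047)^2*(γ25)^2 + (-4608/2047)^2*(γ26)^2 + (-1920/2047)^2*(γ35)^2 + (-4608/2047)^2*(γ36)^2 + (1920/2047)^2*(γ45)^2 + (4608/2047)^2*(γ46)^2 + (-6722/2047)^2*(γ56)^2 = 518400/4190209*(+1) + 2985984/4190209*(+1) + 3686400/4190209*(+1) + 21233664/4190209*(+1) + 3686400/4190209*(+1) + 21233664/4190209*(+1) + 3686400/4190209*(-1) + 21233664/4190209*(-1) + 45185284/4190209*(-1) = -4 (each basis 2-blade squares to minus the product of its generators' squares); cross terms between blades sharing an index anticommute and cancel; the commuting (index-disjoint) pairs give grade-4 terms 2*c*c'*(blade product), which cancel blade by blade — γ1256: 6635520/4190209 - 6635520/4190209 = 0; γ1356: 6635520/4190209 - 6635520/4190209 = 0; γ1456: -6635520/4190209 + 6635520/4190209 = 0; γ2356: -17694720/4190209 + 17694720/4190209 = 0; γ2456: 17694720/4190209 - 17694720/4190209 = 0; γ3456: 17694720/4190209 - 17694720/4190209 = 0 — confirming B is simple. So B^2 = -4.
Answer: rotation, certificate B^2 = -4. The scalar -4 is the complete invariant here: its sign names the subgroup type.


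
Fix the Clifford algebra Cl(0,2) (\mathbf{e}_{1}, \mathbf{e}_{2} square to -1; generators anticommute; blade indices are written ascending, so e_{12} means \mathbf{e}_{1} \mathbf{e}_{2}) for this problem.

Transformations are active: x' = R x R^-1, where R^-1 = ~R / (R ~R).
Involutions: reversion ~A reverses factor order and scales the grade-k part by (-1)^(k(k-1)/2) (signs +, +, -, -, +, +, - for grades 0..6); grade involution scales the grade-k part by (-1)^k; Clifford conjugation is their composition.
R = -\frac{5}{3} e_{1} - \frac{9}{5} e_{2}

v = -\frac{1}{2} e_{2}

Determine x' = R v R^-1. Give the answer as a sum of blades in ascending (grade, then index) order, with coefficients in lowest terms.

~R = -\frac{5}{3} e_{1} - \frac{9}{5} e_{2}, and R ~R = -\frac{1354}{225}, so R^-1 = ~R / (-\frac{1354}{225}).
R v = -\frac{9}{10} + \frac{5}{6} e_{12}
Answer: -\frac{675}{1354} e_{1} - \frac{26}{677} e_{2}


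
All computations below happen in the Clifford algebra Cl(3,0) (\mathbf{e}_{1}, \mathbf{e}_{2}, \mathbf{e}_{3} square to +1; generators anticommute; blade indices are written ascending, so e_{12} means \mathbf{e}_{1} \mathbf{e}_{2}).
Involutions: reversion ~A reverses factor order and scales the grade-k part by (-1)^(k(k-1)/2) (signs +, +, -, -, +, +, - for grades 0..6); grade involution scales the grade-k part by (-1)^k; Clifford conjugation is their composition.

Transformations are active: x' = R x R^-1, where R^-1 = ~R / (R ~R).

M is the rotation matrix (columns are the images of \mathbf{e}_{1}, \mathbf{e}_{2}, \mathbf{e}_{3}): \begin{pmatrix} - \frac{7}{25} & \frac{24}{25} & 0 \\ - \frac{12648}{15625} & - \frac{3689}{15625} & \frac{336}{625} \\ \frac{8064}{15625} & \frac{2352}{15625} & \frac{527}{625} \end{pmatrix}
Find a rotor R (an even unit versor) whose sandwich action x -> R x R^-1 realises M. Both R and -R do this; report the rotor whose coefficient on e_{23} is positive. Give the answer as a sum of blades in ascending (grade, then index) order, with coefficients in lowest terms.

Method: write R = a + b12*e_{12} + b13*e_{13} + b23*e_{23} with a^2 + b12^2 + b13^2 + b23^2 = 1 (so R^-1 = ~R). Expanding the columns R e_j ~R gives tr M = 4a^2 - 1 and, from the antisymmetric part, M21 - M12 = -4a*b12, M13 - M31 = 4a*b13, M32 - M23 = -4a*b23.
Here tr M = \frac{5111}{15625}, so a^2 = (1 + tr M)/4 = \frac{5184}{15625} and a = ±\frac{72}{125}. Taking a = \frac{72}{125}: M21 - M12 = -\frac{27648}{15625}, M13 - M31 = -\frac{8064}{15625}, M32 - M23 = -\frac{6048}{15625}, giving b12 = \frac{96}{125}, b13 = -\frac{28}{125}, b23 = \frac{21}{125}, i.e. R = \frac{72}{125} + \frac{96}{125} e_{12} - \frac{28}{125} e_{13} + \frac{21}{125} e_{23}.
Its e_{23} coefficient is already positive.
Answer: \frac{72}{125} + \frac{96}{125} e_{12} - \frac{28}{125} e_{13} + \frac{21}{125} e_{23}. Note: both R and -R realise this M (trace \frac{5111}{15625}); the covering map identifies them, and the e_{23}-coefficient sign is the tie-breaker.


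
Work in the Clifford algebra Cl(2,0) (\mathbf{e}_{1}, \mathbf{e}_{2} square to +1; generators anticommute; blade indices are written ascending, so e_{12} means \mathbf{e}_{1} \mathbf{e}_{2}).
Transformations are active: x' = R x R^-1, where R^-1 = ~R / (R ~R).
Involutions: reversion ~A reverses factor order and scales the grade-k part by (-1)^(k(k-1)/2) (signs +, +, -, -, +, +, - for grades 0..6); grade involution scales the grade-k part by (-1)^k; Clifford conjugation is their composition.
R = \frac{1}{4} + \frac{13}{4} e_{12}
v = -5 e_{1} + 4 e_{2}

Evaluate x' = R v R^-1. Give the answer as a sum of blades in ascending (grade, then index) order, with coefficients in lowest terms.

~R = \frac{1}{4} - \frac{13}{4} e_{12}, and R ~R = \frac{85}{8}, so R^-1 = ~R / (\frac{85}{8}).
R v = \frac{47}{4} e_{1} + \frac{69}{4} e_{2}
Answer: \frac{472}{85} e_{1} - \frac{271}{85} e_{2}


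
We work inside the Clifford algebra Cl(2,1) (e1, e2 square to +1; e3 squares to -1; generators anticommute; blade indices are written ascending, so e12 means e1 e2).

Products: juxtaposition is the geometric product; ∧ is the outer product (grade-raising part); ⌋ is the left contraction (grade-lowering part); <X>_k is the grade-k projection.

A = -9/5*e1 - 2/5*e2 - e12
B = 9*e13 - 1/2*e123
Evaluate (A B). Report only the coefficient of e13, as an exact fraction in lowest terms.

step 1: -167/10*e3 - 1/5*e13 + 99/10*e23 + 18/5*e123
Answer: -1/5


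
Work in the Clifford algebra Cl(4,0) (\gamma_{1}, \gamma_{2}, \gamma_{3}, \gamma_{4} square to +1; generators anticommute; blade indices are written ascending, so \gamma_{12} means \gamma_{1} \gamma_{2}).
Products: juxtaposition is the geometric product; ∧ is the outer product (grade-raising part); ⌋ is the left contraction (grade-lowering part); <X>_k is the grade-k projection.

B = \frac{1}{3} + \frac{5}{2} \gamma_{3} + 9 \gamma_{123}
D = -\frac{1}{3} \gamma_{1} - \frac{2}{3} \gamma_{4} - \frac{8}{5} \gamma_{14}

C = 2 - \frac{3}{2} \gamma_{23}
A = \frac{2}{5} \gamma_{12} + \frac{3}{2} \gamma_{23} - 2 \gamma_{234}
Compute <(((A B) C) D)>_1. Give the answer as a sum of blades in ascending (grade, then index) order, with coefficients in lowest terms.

step 1: -\frac{27}{2} \gamma_{1} + \frac{15}{4} \gamma_{2} - \frac{18}{5} \gamma_{3} + \frac{2}{15} \gamma_{12} - 18 \gamma_{14} + \frac{1}{2} \gamma_{23} + 5 \gamma_{24} + \gamma_{123} - \frac{2}{3} \gamma_{234}
step 2: \frac{3}{4} - \frac{51}{2} \gamma_{1} + \frac{21}{10} \gamma_{2} - \frac{513}{40} \gamma_{3} - \gamma_{4} + \frac{4}{15} \gamma_{12} - \frac{1}{5} \gamma_{13} - 36 \gamma_{14} + \gamma_{23} + 10 \gamma_{24} - \frac{15}{2} \gamma_{34} + \frac{89}{4} \gamma_{123} - \frac{4}{3} \gamma_{234} + 27 \gamma_{1234}
step 3: -\frac{1453}{30} + \frac{443}{20} \gamma_{1} - \frac{296}{45} \gamma_{2} + \frac{74}{15} \gamma_{3} + \frac{283}{10} \gamma_{4} - \frac{153}{10} \gamma_{12} + \frac{309}{40} \gamma_{13} + \frac{232}{15} \gamma_{14} + \frac{6601}{180} \gamma_{23} - \frac{73}{75} \gamma_{24} + \frac{823}{100} \gamma_{34} - \frac{307}{15} \gamma_{123} - \frac{34}{225} \gamma_{124} - \frac{2683}{150} \gamma_{134} - \frac{409}{15} \gamma_{234} - \frac{1519}{90} \gamma_{1234}
step 4: \frac{443}{20} \gamma_{1} - \frac{296}{45} \gamma_{2} + \frac{74}{15} \gamma_{3} + \frac{283}{10} \gamma_{4}
Answer: \frac{443}{20} \gamma_{1} - \frac{296}{45} \gamma_{2} + \frac{74}{15} \gamma_{3} + \frac{283}{10} \gamma_{4}


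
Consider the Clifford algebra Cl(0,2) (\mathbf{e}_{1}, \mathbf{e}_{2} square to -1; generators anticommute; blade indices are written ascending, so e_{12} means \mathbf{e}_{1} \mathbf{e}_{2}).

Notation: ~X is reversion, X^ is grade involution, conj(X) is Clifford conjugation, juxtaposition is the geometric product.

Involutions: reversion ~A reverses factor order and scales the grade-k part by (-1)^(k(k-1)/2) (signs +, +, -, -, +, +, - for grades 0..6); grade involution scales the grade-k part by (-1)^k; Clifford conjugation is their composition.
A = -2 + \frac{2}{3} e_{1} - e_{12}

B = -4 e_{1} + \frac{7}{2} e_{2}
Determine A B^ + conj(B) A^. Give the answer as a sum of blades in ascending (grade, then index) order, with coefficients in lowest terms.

first term: -\frac{8}{3} - \frac{23}{2} e_{1} + 3 e_{2} - \frac{7}{3} e_{12}
second term: \frac{8}{3} - \frac{9}{2} e_{1} + 11 e_{2} - \frac{7}{3} e_{12}
Answer: -16 e_{1} + 14 e_{2} - \frac{14}{3} e_{12}


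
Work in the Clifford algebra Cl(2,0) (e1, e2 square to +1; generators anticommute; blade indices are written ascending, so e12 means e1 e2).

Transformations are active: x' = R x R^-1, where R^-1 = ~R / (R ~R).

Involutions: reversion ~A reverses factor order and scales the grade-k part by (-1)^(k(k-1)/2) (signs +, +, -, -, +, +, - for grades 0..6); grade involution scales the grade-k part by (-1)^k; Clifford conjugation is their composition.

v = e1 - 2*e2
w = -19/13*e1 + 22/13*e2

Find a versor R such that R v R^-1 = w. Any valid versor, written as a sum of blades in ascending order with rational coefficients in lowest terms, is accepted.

Why this works: both vectors square to 5, so q(v) = q(w) and R = v + w = -6/13*e1 - 4/13*e2 carries v to w — its own direction survives, the complement (v - w)/2 flips.
Answer: -6/13*e1 - 4/13*e2


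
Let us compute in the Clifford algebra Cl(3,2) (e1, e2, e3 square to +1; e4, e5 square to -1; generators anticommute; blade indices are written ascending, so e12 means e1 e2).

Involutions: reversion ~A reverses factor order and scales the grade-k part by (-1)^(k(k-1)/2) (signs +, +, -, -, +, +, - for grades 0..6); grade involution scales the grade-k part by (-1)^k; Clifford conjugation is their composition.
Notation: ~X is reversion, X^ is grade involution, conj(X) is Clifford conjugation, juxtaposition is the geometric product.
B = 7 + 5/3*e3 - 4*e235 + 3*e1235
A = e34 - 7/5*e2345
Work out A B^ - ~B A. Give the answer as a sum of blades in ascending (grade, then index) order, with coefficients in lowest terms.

first term: -59/15*e4 - 21/5*e14 + 7*e34 - 5/3*e245 - 3*e1245 - 49/5*e2345
second term: 109/15*e4 + 21/5*e14 + 7*e34 + 19/3*e245 + 3*e1245 - 49/5*e2345
Answer: -56/5*e4 - 42/5*e14 - 8*e245 - 6*e1245


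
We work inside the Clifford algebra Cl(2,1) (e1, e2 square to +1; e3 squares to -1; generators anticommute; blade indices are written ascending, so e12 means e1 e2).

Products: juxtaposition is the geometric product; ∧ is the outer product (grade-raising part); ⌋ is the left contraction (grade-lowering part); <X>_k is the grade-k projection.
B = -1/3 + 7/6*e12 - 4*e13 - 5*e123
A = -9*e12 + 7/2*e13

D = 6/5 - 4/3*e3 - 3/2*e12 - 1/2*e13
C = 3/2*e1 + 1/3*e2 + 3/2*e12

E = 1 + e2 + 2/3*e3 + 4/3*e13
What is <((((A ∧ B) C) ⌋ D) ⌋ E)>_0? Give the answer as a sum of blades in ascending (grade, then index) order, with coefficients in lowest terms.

step 1: 3*e12 - 7/6*e13
step 2: -9/2 + e1 - 9/2*e2 + 7/4*e3 - 7/4*e23 + 7/18*e123
step 3: -46/15 - 61/8*e1 - 3/2*e2 + 11/2*e3 + 27/4*e12 + 9/4*e13
step 4: -157/30 + 22/3*e1 - 46/15*e2 - 1099/90*e3 - 184/45*e13
step 5: -157/30
Answer: -157/30


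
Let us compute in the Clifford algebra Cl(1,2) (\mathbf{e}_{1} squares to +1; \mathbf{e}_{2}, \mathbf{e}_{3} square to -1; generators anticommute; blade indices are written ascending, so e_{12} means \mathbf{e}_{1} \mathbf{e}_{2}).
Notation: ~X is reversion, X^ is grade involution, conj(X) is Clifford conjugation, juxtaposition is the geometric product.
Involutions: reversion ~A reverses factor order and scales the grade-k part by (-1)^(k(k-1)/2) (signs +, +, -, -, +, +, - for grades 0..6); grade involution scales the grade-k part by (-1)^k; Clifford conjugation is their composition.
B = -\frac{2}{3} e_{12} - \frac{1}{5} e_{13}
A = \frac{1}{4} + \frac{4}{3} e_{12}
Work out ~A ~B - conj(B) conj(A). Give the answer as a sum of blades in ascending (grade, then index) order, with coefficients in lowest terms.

first term: -\frac{8}{9} + \frac{1}{6} e_{12} + \frac{1}{20} e_{13} + \frac{4}{15} e_{23}
second term: -\frac{8}{9} + \frac{1}{6} e_{12} + \frac{1}{20} e_{13} - \frac{4}{15} e_{23}
Answer: \frac{8}{15} e_{23}
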